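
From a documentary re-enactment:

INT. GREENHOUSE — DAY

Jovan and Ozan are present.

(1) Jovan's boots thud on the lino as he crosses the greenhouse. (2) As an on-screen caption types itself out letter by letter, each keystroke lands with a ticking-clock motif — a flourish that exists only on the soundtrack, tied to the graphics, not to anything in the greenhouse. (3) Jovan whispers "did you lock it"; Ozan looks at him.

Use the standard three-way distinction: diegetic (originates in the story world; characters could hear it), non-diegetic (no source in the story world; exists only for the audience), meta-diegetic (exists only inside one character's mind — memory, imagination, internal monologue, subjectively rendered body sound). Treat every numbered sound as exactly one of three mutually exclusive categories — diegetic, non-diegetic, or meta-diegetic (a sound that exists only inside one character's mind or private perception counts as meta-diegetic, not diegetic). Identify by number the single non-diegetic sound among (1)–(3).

2

Sound (1): it's the physical sound of Jovan moving in the space, so diegetic.
(2) sound married to a title/caption — outside the diegesis by definition → non-diegetic.
(3) is diegetic: Jovan is a character speaking aloud in the scene.
Only (2) is non-diegetic.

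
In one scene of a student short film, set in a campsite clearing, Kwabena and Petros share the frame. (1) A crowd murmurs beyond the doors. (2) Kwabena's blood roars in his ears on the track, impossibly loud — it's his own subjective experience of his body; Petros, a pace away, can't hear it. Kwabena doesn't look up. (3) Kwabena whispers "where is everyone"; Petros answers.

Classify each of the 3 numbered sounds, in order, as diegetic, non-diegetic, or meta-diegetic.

diegetic, meta-diegetic, diegetic

Sound (1): a crowd is part of the location's real environment, so diegetic.
(2) is meta-diegetic: point-of-audition from inside Kwabena's body; not a sound in the room.
(3) on-screen dialogue — Kwabena speaks and Petros is there to hear → diegetic.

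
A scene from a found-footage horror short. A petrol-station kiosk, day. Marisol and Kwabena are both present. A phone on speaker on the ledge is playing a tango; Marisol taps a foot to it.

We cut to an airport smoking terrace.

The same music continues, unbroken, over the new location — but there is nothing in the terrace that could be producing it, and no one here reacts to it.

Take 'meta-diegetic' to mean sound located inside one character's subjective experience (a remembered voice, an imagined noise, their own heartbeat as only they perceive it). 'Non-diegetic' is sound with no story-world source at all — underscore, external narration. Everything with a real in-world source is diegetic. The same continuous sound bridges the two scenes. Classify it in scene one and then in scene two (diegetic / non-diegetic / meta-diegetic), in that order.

diegetic, non-diegetic

Scene one: a phone on speaker is an on-screen source and Marisol reacts to it → diegetic.
Scene two: there is no source in the terrace and no one hears it — it's now underscore → non-diegetic.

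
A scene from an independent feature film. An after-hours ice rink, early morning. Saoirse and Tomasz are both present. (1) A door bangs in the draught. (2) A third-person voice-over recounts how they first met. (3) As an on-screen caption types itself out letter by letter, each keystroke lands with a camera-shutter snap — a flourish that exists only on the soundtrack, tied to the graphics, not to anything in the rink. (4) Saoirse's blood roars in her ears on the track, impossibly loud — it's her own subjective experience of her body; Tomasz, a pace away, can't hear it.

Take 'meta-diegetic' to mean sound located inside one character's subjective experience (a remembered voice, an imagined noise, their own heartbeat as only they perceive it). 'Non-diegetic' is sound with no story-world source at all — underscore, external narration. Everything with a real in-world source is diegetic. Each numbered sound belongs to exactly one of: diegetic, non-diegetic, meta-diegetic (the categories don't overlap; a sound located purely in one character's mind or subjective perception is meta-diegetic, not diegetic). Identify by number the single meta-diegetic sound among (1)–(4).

(1) the sound comes from a door physically present in the location → diegetic.
(2) is non-diegetic: commentary laid over the scene from outside the fiction.
(3) the caption isn't part of the story world, so neither is the sound tied to it → non-diegetic.
(4) is meta-diegetic: it's Saoirse's internal bodily sensation rendered as sound; only Saoirse 'hears' it.
Only (4) is meta-diegetic.

4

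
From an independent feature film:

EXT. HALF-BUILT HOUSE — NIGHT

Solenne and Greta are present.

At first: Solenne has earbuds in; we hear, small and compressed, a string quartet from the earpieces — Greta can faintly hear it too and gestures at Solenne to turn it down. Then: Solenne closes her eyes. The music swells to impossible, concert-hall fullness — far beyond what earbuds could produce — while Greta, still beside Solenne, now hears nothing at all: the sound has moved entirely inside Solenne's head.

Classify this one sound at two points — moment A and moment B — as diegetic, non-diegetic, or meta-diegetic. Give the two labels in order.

diegetic, meta-diegetic

Moment A: the earbuds are a physical source both characters can hear → diegetic.
Moment B: the music now exists only as Solenne's subjective experience; Greta can no longer hear it → meta-diegetic.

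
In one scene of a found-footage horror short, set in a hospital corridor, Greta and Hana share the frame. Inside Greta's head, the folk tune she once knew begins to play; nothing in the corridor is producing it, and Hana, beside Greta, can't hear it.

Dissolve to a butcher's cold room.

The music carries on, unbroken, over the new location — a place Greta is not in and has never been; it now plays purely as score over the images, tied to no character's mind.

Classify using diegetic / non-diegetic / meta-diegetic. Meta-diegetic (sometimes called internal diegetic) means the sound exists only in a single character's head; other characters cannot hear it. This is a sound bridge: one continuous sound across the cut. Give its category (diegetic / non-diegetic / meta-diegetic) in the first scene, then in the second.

meta-diegetic, non-diegetic

Scene one: the music exists only inside Greta's mind; Hana can't hear it → meta-diegetic.
Scene two: it's detached from Greta entirely and plays over unrelated images with no in-world source — conventional underscore → non-diegetic.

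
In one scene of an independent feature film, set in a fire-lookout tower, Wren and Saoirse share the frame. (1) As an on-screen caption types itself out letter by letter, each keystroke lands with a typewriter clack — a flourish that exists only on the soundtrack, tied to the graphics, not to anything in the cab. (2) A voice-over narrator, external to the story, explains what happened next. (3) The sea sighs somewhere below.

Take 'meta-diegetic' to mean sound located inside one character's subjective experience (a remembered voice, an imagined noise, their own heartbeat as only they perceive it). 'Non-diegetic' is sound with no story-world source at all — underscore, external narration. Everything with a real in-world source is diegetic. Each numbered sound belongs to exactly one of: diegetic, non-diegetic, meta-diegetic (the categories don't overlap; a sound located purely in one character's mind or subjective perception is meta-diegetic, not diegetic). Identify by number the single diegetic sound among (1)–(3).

3

(1) it accompanies on-screen graphics, not anything inside the story world → non-diegetic.
Sound (2): external voice-over — not a character, not heard by anyone in the scene, so non-diegetic.
(3) ambient/room sound belonging to the story's physical space → diegetic.
Only (3) is diegetic.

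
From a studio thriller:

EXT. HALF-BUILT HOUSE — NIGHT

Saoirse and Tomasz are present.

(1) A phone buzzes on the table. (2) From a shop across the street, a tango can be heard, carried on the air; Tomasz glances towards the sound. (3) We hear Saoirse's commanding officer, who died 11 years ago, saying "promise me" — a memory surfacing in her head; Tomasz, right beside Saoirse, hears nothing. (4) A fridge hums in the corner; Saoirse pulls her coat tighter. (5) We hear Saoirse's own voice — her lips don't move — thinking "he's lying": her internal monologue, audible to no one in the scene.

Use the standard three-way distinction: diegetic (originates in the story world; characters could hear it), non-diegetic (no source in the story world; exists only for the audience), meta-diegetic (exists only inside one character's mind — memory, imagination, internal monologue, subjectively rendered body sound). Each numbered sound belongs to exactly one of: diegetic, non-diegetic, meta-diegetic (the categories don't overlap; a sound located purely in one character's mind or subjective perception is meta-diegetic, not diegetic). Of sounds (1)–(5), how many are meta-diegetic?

(1) a phone is a real object/event in the scene's world → diegetic.
(2) the music has an off-screen but real-world source and a character hears it → diegetic.
(3) a remembered line, private to Saoirse — not present in the room, not audible to Tomasz → meta-diegetic.
(4) a fridge is part of the location's real environment → diegetic.
(5) Saoirse's thought-voice: a private mental sound no other character can hear → meta-diegetic.
Meta-diegetic: (3), (5) — that's 2.

2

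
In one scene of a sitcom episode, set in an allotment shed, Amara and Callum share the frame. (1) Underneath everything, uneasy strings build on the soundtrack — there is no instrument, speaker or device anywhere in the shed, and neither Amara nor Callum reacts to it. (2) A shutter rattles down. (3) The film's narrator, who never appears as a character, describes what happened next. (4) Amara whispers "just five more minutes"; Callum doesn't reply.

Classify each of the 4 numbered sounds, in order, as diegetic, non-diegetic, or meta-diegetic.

(1) is non-diegetic: nothing in the shed produces it and the characters don't hear it — pure soundtrack.
(2) is diegetic: the sound comes from a shutter physically present in the location.
Sound (3): the narrator exists outside the story world, addressing only the audience, so non-diegetic.
(4) spoken by a character present in the story world → diegetic.

non-diegetic, diegetic, non-diegetic, diegetic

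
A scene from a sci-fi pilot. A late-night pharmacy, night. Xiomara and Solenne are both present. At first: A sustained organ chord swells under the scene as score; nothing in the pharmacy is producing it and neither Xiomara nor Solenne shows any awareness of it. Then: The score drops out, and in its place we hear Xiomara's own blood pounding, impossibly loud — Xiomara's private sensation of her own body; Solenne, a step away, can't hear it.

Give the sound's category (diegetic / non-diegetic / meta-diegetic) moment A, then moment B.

non-diegetic, meta-diegetic

Moment A: underscore with no in-world source, inaudible to the characters → non-diegetic.
Moment B: the body sound is Xiomara's subjective perception alone — Solenne can't hear it → meta-diegetic.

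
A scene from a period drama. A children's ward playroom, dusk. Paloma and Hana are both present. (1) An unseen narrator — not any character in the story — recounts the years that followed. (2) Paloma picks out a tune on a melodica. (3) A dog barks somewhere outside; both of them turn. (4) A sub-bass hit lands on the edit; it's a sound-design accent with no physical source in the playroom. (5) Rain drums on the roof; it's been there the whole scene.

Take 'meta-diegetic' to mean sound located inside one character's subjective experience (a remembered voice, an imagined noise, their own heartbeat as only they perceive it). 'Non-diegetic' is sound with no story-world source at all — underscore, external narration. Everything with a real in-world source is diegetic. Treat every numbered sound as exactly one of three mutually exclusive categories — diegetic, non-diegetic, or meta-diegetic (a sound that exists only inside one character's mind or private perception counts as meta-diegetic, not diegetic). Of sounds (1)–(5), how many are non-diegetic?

2

(1) commentary laid over the scene from outside the fiction → non-diegetic.
(2) is diegetic: the instrument and the performer are both in the scene.
Sound (3): the sound comes from a dog physically present in the location, so diegetic.
(4) is non-diegetic: it's a sound-design accent with no in-world source; no one in the scene can hear it.
(5) is diegetic: it's the actual ambient sound of the location.
So 2 of the 5 are non-diegetic: (1), (4).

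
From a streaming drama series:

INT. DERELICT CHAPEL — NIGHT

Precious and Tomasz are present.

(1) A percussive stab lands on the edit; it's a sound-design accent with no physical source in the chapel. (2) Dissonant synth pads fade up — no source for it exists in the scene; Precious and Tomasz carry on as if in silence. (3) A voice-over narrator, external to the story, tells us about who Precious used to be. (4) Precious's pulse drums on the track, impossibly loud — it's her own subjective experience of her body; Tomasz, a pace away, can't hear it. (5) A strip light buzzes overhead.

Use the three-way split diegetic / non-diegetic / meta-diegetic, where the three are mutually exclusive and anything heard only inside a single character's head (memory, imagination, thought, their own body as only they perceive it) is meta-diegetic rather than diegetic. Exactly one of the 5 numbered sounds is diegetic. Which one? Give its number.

5

(1) is non-diegetic: an editorial stinger — it belongs to the cut, not the story world.
(2) is non-diegetic: it has no source in the story world and no character can hear it — it's underscore.
(3) external voice-over — not a character, not heard by anyone in the scene → non-diegetic.
Sound (4): a subjective body sound — Precious's private perception, inaudible to Tomasz, so meta-diegetic.
(5) a strip light is part of the location's real environment → diegetic.
Only (5) is diegetic.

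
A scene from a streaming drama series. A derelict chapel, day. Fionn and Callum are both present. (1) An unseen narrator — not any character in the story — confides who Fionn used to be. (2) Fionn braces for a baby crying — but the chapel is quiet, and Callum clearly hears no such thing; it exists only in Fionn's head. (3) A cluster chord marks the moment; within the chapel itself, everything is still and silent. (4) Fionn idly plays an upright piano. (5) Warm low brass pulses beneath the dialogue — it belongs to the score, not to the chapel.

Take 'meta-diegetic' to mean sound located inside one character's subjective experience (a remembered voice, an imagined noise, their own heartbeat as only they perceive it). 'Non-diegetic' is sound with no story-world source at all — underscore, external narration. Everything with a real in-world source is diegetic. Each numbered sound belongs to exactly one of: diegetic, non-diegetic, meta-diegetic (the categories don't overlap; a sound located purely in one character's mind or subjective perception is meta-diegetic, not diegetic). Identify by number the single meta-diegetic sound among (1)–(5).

2

(1) commentary laid over the scene from outside the fiction → non-diegetic.
Sound (2): the sound is imagined by Fionn; nothing in the story world is producing it and Callum can't hear it, so meta-diegetic.
(3) an editorial stinger — it belongs to the cut, not the story world → non-diegetic.
(4) the instrument and the performer are both in the scene → diegetic.
(5) is non-diegetic: nothing in the chapel produces it and the characters don't hear it — pure soundtrack.
Only (2) is meta-diegetic.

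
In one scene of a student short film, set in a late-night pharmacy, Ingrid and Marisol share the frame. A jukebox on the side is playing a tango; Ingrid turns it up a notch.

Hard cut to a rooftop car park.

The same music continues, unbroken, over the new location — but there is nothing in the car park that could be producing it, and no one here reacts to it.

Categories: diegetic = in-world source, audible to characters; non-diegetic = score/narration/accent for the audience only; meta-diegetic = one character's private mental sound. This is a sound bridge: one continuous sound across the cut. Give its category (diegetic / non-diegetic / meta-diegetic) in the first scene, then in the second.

diegetic, non-diegetic

Scene one: a jukebox is an on-screen source and Ingrid reacts to it → diegetic.
Scene two: there is no source in the car park and no one hears it — it's now underscore → non-diegetic.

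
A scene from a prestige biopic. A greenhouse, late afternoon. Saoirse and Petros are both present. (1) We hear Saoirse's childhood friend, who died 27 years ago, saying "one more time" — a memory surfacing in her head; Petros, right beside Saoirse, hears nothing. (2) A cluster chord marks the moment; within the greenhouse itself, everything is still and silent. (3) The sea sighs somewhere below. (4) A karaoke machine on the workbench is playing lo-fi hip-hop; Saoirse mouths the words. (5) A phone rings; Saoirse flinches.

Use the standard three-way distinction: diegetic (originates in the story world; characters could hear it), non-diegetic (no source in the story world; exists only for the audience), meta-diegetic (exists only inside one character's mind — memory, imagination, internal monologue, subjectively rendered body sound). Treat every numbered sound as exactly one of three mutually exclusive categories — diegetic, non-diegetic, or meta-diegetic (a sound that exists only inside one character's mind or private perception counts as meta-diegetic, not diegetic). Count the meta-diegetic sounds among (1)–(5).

1

(1) the voice is a memory playing only inside Saoirse's mind; Petros can't hear it → meta-diegetic.
(2) it's a sound-design accent with no in-world source; no one in the scene can hear it → non-diegetic.
Sound (3): the sea is part of the location's real environment, so diegetic.
Sound (4): the music comes from an on-screen device that Saoirse responds to, so diegetic.
(5) a phone is a real object/event in the scene's world → diegetic.
Meta-diegetic: (1) — that's 1.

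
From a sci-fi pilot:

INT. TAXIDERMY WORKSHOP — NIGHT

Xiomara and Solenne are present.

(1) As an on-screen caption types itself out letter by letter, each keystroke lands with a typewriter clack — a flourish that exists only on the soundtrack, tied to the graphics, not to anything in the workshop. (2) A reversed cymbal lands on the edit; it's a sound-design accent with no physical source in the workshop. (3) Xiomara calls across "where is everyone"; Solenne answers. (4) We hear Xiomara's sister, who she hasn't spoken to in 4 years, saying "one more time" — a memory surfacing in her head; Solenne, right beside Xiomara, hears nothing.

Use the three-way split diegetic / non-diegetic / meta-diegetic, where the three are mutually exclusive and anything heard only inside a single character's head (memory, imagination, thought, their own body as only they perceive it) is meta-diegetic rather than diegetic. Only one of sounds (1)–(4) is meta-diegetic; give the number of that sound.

4

(1) it accompanies on-screen graphics, not anything inside the story world → non-diegetic.
Sound (2): an editorial stinger — it belongs to the cut, not the story world, so non-diegetic.
Sound (3): on-screen dialogue — Xiomara speaks and Solenne is there to hear, so diegetic.
(4) the voice is a memory playing only inside Xiomara's mind; Solenne can't hear it → meta-diegetic.
Only (4) is meta-diegetic.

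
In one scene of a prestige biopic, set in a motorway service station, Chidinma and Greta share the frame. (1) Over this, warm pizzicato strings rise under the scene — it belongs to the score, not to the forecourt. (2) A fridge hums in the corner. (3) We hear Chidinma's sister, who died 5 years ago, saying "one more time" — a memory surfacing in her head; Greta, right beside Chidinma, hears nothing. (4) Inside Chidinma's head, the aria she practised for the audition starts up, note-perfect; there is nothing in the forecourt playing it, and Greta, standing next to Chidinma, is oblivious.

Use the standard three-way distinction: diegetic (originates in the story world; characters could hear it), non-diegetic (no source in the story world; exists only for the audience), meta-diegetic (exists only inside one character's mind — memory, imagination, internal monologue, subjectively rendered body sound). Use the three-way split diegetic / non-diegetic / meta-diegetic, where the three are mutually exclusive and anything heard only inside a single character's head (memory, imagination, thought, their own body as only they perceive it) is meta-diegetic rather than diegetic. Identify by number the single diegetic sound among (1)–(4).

(1) it has no source in the story world and no character can hear it — it's underscore → non-diegetic.
(2) is diegetic: it's the actual ambient sound of the location.
Sound (3): the voice is a memory playing only inside Chidinma's mind; Greta can't hear it, so meta-diegetic.
Sound (4): it lives in Chidinma's subjectivity, not in the forecourt, so meta-diegetic.
Only (2) is diegetic.

2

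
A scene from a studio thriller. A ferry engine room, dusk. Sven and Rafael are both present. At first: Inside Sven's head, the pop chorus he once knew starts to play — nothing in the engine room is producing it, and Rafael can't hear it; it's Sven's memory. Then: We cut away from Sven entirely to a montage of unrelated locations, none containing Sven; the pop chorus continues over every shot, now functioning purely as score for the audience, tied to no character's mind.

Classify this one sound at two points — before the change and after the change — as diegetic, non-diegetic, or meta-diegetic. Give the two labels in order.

Before the change: the music lives inside Sven's mind alone; Rafael can't hear it → meta-diegetic.
After the change: once it plays over shots Sven isn't in, detached from any character's subjectivity, it's conventional underscore → non-diegetic.

meta-diegetic, non-diegetic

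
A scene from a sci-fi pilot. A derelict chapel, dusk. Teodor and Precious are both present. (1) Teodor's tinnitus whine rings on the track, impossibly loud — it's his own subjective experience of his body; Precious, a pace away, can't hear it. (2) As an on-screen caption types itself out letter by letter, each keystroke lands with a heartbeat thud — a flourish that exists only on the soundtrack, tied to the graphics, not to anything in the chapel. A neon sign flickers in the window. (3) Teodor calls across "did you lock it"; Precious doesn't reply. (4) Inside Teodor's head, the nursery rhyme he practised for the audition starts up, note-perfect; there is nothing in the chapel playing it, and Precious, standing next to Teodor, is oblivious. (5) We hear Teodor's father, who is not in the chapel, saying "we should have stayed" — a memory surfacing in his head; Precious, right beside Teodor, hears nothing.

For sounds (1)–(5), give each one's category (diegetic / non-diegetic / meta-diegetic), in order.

(1) is meta-diegetic: it's Teodor's internal bodily sensation rendered as sound; only Teodor 'hears' it.
Sound (2): it accompanies on-screen graphics, not anything inside the story world, so non-diegetic.
(3) is diegetic: Teodor is a character speaking aloud in the scene.
(4) is meta-diegetic: it lives in Teodor's subjectivity, not in the chapel.
Sound (5): the voice is a memory playing only inside Teodor's mind; Precious can't hear it, so meta-diegetic.

meta-diegetic, non-diegetic, diegetic, meta-diegetic, meta-diegetic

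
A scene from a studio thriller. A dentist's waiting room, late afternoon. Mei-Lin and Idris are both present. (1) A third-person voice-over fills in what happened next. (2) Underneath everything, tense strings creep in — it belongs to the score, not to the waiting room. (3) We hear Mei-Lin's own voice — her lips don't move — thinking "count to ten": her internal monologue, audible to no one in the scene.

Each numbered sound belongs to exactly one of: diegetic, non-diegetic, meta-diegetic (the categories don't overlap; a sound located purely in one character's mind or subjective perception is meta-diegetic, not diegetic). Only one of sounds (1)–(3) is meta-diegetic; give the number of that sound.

3

(1) is non-diegetic: external voice-over — not a character, not heard by anyone in the scene.
Sound (2): score with no on-screen or off-screen source; it exists for the audience alone, so non-diegetic.
(3) is meta-diegetic: it's Mei-Lin's unspoken thought, heard only by the audience via her subjectivity.
Only (3) is meta-diegetic.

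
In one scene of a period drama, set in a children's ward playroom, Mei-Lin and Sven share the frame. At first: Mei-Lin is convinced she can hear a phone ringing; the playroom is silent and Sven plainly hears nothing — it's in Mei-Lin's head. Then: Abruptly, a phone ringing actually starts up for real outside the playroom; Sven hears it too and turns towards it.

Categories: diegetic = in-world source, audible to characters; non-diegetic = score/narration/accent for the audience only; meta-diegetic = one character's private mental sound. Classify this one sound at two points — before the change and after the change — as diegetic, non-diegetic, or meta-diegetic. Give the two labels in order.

meta-diegetic, diegetic

Before the change: only Mei-Lin 'hears' it — imagined, in her mind → meta-diegetic.
After the change: now there's a real external source and Sven hears it too — in the story world → diegetic.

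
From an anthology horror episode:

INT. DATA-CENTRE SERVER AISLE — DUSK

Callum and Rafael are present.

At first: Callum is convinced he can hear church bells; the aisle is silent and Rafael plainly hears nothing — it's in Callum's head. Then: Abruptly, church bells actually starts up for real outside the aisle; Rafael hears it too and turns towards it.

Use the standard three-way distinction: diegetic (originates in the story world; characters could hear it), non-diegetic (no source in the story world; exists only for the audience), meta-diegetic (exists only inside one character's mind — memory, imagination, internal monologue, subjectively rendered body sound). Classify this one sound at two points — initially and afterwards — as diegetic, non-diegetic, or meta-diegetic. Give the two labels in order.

Initially: only Callum 'hears' it — imagined, in his mind → meta-diegetic.
Afterwards: now there's a real external source and Rafael hears it too — in the story world → diegetic.

meta-diegetic, diegetic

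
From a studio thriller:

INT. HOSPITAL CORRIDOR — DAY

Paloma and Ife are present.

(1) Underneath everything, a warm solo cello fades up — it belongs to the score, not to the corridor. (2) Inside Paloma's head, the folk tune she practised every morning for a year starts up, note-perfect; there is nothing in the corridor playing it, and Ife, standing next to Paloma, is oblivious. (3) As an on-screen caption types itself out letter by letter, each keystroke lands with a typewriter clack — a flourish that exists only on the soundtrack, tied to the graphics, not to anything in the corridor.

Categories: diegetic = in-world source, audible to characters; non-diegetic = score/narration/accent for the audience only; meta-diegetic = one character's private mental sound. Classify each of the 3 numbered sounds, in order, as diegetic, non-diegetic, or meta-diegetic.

(1) nothing in the corridor produces it and the characters don't hear it — pure soundtrack → non-diegetic.
Sound (2): it lives in Paloma's subjectivity, not in the corridor, so meta-diegetic.
(3) is non-diegetic: it accompanies on-screen graphics, not anything inside the story world.

non-diegetic, meta-diegetic, non-diegetic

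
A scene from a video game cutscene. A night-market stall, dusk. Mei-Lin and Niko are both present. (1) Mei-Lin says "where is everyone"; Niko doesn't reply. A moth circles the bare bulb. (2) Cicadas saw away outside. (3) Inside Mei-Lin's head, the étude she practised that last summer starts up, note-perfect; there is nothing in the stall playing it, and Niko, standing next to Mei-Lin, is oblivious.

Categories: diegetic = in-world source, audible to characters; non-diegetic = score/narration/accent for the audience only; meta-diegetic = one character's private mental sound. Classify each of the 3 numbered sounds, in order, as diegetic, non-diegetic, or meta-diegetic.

(1) is diegetic: on-screen dialogue — Mei-Lin speaks and Niko is there to hear.
Sound (2): it's the actual ambient sound of the location, so diegetic.
(3) is meta-diegetic: remembered music, private to Mei-Lin — Niko is oblivious because it isn't in the room.

diegetic, diegetic, meta-diegetic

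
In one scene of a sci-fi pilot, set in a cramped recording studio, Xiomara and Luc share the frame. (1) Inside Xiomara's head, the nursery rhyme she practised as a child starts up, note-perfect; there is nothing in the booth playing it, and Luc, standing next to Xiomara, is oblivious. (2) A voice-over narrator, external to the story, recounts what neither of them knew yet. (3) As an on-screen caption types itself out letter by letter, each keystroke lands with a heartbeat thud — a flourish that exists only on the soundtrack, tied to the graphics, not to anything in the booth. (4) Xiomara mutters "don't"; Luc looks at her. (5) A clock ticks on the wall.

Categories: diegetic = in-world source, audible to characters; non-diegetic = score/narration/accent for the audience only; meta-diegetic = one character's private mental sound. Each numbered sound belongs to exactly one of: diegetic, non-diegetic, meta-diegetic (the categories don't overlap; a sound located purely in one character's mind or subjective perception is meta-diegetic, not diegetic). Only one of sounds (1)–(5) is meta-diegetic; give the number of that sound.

1

Sound (1): the music is a memory playing inside Xiomara's mind alone; no real-world source, Luc can't hear it, so meta-diegetic.
(2) external voice-over — not a character, not heard by anyone in the scene → non-diegetic.
(3) is non-diegetic: it accompanies on-screen graphics, not anything inside the story world.
(4) is diegetic: Xiomara is a character speaking aloud in the scene.
(5) is diegetic: the sound comes from a clock physically present in the location.
Only (1) is meta-diegetic.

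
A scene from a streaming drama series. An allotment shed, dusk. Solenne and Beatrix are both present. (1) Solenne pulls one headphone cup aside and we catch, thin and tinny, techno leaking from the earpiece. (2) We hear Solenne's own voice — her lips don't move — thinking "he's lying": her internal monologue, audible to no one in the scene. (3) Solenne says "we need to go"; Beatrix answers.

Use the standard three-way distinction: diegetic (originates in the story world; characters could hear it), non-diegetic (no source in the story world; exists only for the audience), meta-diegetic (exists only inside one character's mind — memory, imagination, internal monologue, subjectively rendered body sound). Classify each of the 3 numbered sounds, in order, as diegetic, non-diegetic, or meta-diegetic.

diegetic, meta-diegetic, diegetic

(1) it's leaking from a physical pair of headphones in the scene → diegetic.
Sound (2): Solenne's thought-voice: a private mental sound no other character can hear, so meta-diegetic.
Sound (3): on-screen dialogue — Solenne speaks and Beatrix is there to hear, so diegetic.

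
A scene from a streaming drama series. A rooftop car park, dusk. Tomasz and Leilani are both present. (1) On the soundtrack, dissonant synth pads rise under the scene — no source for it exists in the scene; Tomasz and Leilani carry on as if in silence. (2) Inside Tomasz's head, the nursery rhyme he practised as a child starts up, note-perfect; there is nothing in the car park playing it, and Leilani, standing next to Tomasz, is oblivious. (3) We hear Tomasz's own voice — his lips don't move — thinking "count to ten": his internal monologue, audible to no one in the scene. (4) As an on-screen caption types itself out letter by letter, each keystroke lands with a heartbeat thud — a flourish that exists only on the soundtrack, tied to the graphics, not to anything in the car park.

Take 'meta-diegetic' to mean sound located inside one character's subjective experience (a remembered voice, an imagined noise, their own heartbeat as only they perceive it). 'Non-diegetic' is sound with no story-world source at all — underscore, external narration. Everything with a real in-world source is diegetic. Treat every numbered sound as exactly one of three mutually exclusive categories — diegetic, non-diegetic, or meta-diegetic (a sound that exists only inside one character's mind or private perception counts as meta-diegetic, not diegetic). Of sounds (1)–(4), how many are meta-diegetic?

2

Sound (1): it has no source in the story world and no character can hear it — it's underscore, so non-diegetic.
(2) it lives in Tomasz's subjectivity, not in the car park → meta-diegetic.
(3) internal monologue — inside Tomasz's mind, not spoken into the scene → meta-diegetic.
(4) is non-diegetic: it accompanies on-screen graphics, not anything inside the story world.
So 2 of the 4 are meta-diegetic: (2), (3).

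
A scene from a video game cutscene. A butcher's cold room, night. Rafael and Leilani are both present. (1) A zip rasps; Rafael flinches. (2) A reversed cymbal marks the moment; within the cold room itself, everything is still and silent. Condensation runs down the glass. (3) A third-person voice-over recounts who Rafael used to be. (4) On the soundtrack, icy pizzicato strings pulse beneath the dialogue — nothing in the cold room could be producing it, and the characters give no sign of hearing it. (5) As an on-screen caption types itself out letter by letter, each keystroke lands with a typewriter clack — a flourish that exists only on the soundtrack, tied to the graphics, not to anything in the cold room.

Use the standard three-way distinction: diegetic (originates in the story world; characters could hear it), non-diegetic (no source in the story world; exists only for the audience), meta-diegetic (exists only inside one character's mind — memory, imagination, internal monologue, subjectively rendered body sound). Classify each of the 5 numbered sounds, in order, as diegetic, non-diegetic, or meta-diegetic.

diegetic, non-diegetic, non-diegetic, non-diegetic, non-diegetic

Sound (1): a zip is a real object/event in the scene's world, so diegetic.
Sound (2): an editorial stinger — it belongs to the cut, not the story world, so non-diegetic.
(3) is non-diegetic: commentary laid over the scene from outside the fiction.
(4) nothing in the cold room produces it and the characters don't hear it — pure soundtrack → non-diegetic.
(5) is non-diegetic: sound married to a title/caption — outside the diegesis by definition.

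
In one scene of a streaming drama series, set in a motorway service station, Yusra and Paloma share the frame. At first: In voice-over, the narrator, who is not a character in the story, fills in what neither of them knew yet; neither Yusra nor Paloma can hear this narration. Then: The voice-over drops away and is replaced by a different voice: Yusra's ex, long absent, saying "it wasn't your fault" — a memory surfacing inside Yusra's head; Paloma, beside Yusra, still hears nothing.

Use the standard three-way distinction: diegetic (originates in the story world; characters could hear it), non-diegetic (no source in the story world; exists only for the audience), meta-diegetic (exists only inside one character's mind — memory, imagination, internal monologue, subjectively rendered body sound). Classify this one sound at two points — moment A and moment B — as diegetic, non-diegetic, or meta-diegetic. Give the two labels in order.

Moment A: the external narrator addresses only the audience — outside the story world → non-diegetic.
Moment B: the replacement voice is a memory inside Yusra's mind specifically → meta-diegetic.

non-diegetic, meta-diegetic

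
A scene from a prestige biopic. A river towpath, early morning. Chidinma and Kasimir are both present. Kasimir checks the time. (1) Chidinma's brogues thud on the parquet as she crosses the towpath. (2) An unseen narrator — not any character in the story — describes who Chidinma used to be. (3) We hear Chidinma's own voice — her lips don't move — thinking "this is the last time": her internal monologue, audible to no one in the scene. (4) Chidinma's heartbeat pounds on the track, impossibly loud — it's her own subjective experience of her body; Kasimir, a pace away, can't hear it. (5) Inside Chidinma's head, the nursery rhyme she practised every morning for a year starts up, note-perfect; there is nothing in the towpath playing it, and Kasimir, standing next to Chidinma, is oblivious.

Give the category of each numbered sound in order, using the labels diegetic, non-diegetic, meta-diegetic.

diegetic, non-diegetic, meta-diegetic, meta-diegetic, meta-diegetic

Sound (1): a character's body making contact with the set — an in-world sound, so diegetic.
(2) external voice-over — not a character, not heard by anyone in the scene → non-diegetic.
(3) it's Chidinma's unspoken thought, heard only by the audience via her subjectivity → meta-diegetic.
Sound (4): a subjective body sound — Chidinma's private perception, inaudible to Kasimir, so meta-diegetic.
(5) remembered music, private to Chidinma — Kasimir is oblivious because it isn't in the room → meta-diegetic.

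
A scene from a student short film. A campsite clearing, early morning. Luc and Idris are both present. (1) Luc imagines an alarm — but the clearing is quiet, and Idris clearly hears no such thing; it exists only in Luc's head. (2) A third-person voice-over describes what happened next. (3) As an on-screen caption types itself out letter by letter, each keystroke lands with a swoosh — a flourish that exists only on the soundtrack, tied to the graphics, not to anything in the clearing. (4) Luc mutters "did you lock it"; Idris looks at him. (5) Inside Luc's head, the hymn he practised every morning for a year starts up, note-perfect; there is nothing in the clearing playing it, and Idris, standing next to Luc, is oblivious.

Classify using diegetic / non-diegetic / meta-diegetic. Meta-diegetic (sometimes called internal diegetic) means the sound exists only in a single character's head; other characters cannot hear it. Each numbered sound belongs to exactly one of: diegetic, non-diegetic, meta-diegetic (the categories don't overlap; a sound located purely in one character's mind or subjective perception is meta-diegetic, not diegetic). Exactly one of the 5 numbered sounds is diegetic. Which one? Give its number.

(1) subjective to Luc: the clearing is silent and Idris hears nothing → meta-diegetic.
Sound (2): commentary laid over the scene from outside the fiction, so non-diegetic.
Sound (3): the caption isn't part of the story world, so neither is the sound tied to it, so non-diegetic.
(4) spoken by a character present in the story world → diegetic.
(5) is meta-diegetic: the music is a memory playing inside Luc's mind alone; no real-world source, Idris can't hear it.
Only (4) is diegetic.

4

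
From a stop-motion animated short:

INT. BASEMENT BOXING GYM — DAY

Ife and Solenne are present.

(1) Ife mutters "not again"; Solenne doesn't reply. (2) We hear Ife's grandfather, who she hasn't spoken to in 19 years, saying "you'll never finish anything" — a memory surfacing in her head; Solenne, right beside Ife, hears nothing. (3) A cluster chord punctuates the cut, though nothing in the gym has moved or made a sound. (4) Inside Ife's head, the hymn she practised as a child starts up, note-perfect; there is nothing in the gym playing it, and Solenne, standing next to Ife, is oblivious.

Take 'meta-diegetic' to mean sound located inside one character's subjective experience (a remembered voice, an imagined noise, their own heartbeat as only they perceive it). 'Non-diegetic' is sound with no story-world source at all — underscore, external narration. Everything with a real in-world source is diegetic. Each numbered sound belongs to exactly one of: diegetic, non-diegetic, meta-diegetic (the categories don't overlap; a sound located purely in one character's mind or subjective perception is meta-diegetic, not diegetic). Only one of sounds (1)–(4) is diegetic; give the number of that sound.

1

Sound (1): on-screen dialogue — Ife speaks and Solenne is there to hear, so diegetic.
(2) is meta-diegetic: the voice is a memory playing only inside Ife's mind; Solenne can't hear it.
(3) is non-diegetic: nothing in the scene produces it; it's an accent added for the audience.
(4) is meta-diegetic: the music is a memory playing inside Ife's mind alone; no real-world source, Solenne can't hear it.
Only (1) is diegetic.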